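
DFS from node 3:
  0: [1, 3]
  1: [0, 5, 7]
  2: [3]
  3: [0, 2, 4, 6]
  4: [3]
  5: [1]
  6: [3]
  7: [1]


Visit 3, push [6, 4, 2, 0]
Visit 0, push [1]
Visit 1, push [7, 5]
Visit 5, push []
Visit 7, push []
Visit 2, push []
Visit 4, push []
Visit 6, push []

DFS order: [3, 0, 1, 5, 7, 2, 4, 6]


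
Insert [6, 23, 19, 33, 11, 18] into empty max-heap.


Insert 6: [6]
Insert 23: [23, 6]
Insert 19: [23, 6, 19]
Insert 33: [33, 23, 19, 6]
Insert 11: [33, 23, 19, 6, 11]
Insert 18: [33, 23, 19, 6, 11, 18]

Final heap: [33, 23, 19, 6, 11, 18]


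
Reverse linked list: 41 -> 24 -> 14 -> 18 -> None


Step 1: curr=41, set curr.next=prev(None) | reversed so far: 41
Step 2: curr=24, set curr.next=prev(41) | reversed so far: 24 -> 41
Step 3: curr=14, set curr.next=prev(24) | reversed so far: 14 -> 24 -> 41
Step 4: curr=18, set curr.next=prev(14) | reversed so far: 18 -> 14 -> 24 -> 41

18 -> 14 -> 24 -> 41 -> None


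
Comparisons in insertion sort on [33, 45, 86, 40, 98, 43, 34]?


Algorithm: insertion sort
Input: [33, 45, 86, 40, 98, 43, 34]
Sorted: [33, 34, 40, 43, 45, 86, 98]

16


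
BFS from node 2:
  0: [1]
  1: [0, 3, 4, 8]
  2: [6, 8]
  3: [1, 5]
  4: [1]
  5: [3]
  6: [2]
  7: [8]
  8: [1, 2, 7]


Visit 2, enqueue [6, 8]
Visit 6, enqueue []
Visit 8, enqueue [1, 7]
Visit 1, enqueue [0, 3, 4]
Visit 7, enqueue []
Visit 0, enqueue []
Visit 3, enqueue [5]
Visit 4, enqueue []
Visit 5, enqueue []

BFS order: [2, 6, 8, 1, 7, 0, 3, 4, 5]


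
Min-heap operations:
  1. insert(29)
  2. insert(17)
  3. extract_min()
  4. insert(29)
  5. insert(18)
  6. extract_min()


insert(29) -> [29]
insert(17) -> [17, 29]
extract_min()->17, [29]
insert(29) -> [29, 29]
insert(18) -> [18, 29, 29]
extract_min()->18, [29, 29]

Final heap: [29, 29]


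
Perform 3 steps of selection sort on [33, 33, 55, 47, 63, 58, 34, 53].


Initial: [33, 33, 55, 47, 63, 58, 34, 53]
Step 1: min=33 at 0
  Swap: [33, 33, 55, 47, 63, 58, 34, 53]
Step 2: min=33 at 1
  Swap: [33, 33, 55, 47, 63, 58, 34, 53]
Step 3: min=34 at 6
  Swap: [33, 33, 34, 47, 63, 58, 55, 53]

After 3 steps: [33, 33, 34, 47, 63, 58, 55, 53]


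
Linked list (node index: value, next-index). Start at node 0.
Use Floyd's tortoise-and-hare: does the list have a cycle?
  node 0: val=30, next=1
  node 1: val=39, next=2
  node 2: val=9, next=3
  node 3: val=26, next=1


Floyd's tortoise (slow, +1) and hare (fast, +2):
  init: slow=0, fast=0
  step 1: slow=1, fast=2
  step 2: slow=2, fast=1
  step 3: slow=3, fast=3
  slow == fast at node 3: cycle detected

Cycle: yes


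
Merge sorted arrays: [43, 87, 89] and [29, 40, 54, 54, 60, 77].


Take 29 from B
Take 40 from B
Take 43 from A
Take 54 from B
Take 54 from B
Take 60 from B
Take 77 from B

Merged: [29, 40, 43, 54, 54, 60, 77, 87, 89]


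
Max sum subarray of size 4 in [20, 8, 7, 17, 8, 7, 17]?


[0:4]: 52
[1:5]: 40
[2:6]: 39
[3:7]: 49

Max: 52 at [0:4]


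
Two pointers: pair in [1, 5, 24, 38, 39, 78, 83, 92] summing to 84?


lo=0(1)+hi=7(92)=93
lo=0(1)+hi=6(83)=84

Yes: 1+83=84


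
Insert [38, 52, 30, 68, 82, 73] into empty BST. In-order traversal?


Insert 38: root
Insert 52: R from 38
Insert 30: L from 38
Insert 68: R from 38 -> R from 52
Insert 82: R from 38 -> R from 52 -> R from 68
Insert 73: R from 38 -> R from 52 -> R from 68 -> L from 82

In-order: [30, 38, 52, 68, 73, 82]


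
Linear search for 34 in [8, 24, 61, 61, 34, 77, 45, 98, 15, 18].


i=0: 8!=34
i=1: 24!=34
i=2: 61!=34
i=3: 61!=34
i=4: 34==34 found!

Found at 4, 5 comps


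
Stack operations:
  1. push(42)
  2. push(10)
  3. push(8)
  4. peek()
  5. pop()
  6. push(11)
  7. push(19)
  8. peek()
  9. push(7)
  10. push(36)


push(42) -> [42]
push(10) -> [42, 10]
push(8) -> [42, 10, 8]
peek()->8
pop()->8, [42, 10]
push(11) -> [42, 10, 11]
push(19) -> [42, 10, 11, 19]
peek()->19
push(7) -> [42, 10, 11, 19, 7]
push(36) -> [42, 10, 11, 19, 7, 36]

Final stack: [42, 10, 11, 19, 7, 36]


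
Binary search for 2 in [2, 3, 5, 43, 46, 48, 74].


Step 1: lo=0, hi=6, mid=3, val=43
Step 2: lo=0, hi=2, mid=1, val=3
Step 3: lo=0, hi=0, mid=0, val=2

Found at index 0


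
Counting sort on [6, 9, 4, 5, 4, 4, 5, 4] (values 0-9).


Input: [6, 9, 4, 5, 4, 4, 5, 4]
Counts: [0, 0, 0, 0, 4, 2, 1, 0, 0, 1]

Sorted: [4, 4, 4, 4, 5, 5, 6, 9]


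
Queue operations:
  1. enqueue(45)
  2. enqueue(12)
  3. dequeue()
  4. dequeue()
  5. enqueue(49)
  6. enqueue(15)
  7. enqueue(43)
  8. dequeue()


enqueue(45) -> [45]
enqueue(12) -> [45, 12]
dequeue()->45, [12]
dequeue()->12, []
enqueue(49) -> [49]
enqueue(15) -> [49, 15]
enqueue(43) -> [49, 15, 43]
dequeue()->49, [15, 43]

Final queue: [15, 43]


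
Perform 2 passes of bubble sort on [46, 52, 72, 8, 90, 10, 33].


Initial: [46, 52, 72, 8, 90, 10, 33]
Pass 1: [46, 52, 8, 72, 10, 33, 90] (3 swaps)
Pass 2: [46, 8, 52, 10, 33, 72, 90] (3 swaps)

After 2 passes: [46, 8, 52, 10, 33, 72, 90]


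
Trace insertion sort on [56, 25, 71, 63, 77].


Initial: [56, 25, 71, 63, 77]
Insert 25: [25, 56, 71, 63, 77]
Insert 71: [25, 56, 71, 63, 77]
Insert 63: [25, 56, 63, 71, 77]
Insert 77: [25, 56, 63, 71, 77]

Sorted: [25, 56, 63, 71, 77]


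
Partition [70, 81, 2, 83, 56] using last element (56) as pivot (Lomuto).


Pivot: 56
  2 <= 56: swap -> [2, 81, 70, 83, 56]
Place pivot at 1: [2, 56, 70, 83, 81]

Partitioned: [2, 56, 70, 83, 81]


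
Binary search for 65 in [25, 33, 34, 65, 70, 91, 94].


Step 1: lo=0, hi=6, mid=3, val=65

Found at index 3


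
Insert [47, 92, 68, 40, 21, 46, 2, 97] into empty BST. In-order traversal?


Insert 47: root
Insert 92: R from 47
Insert 68: R from 47 -> L from 92
Insert 40: L from 47
Insert 21: L from 47 -> L from 40
Insert 46: L from 47 -> R from 40
Insert 2: L from 47 -> L from 40 -> L from 21
Insert 97: R from 47 -> R from 92

In-order: [2, 21, 40, 46, 47, 68, 92, 97]


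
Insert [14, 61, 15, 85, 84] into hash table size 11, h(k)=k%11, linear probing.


Insert 14: h=3 -> slot 3
Insert 61: h=6 -> slot 6
Insert 15: h=4 -> slot 4
Insert 85: h=8 -> slot 8
Insert 84: h=7 -> slot 7

Table: [None, None, None, 14, 15, None, 61, 84, 85, None, None]


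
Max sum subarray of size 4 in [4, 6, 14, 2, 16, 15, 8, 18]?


[0:4]: 26
[1:5]: 38
[2:6]: 47
[3:7]: 41
[4:8]: 57

Max: 57 at [4:8]


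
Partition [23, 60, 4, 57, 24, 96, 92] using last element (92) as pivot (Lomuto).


Pivot: 92
  23 <= 92: advance i (no swap)
  60 <= 92: advance i (no swap)
  4 <= 92: advance i (no swap)
  57 <= 92: advance i (no swap)
  24 <= 92: advance i (no swap)
Place pivot at 5: [23, 60, 4, 57, 24, 92, 96]

Partitioned: [23, 60, 4, 57, 24, 92, 96]


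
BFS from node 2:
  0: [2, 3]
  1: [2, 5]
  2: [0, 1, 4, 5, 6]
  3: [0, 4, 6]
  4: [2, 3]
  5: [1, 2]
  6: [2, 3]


Visit 2, enqueue [0, 1, 4, 5, 6]
Visit 0, enqueue [3]
Visit 1, enqueue []
Visit 4, enqueue []
Visit 5, enqueue []
Visit 6, enqueue []
Visit 3, enqueue []

BFS order: [2, 0, 1, 4, 5, 6, 3]


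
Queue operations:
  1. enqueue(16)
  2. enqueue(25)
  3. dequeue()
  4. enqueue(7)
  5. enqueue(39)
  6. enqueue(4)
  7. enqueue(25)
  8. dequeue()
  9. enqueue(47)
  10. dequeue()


enqueue(16) -> [16]
enqueue(25) -> [16, 25]
dequeue()->16, [25]
enqueue(7) -> [25, 7]
enqueue(39) -> [25, 7, 39]
enqueue(4) -> [25, 7, 39, 4]
enqueue(25) -> [25, 7, 39, 4, 25]
dequeue()->25, [7, 39, 4, 25]
enqueue(47) -> [7, 39, 4, 25, 47]
dequeue()->7, [39, 4, 25, 47]

Final queue: [39, 4, 25, 47]


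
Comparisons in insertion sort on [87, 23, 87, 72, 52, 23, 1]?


Algorithm: insertion sort
Input: [87, 23, 87, 72, 52, 23, 1]
Sorted: [1, 23, 23, 52, 72, 87, 87]

20


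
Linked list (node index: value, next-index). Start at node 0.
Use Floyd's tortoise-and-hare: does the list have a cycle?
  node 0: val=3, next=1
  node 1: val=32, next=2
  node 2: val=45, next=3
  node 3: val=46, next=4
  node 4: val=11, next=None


Floyd's tortoise (slow, +1) and hare (fast, +2):
  init: slow=0, fast=0
  step 1: slow=1, fast=2
  step 2: slow=2, fast=4
  step 3: fast -> None, no cycle

Cycle: no


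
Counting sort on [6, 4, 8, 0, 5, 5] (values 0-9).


Input: [6, 4, 8, 0, 5, 5]
Counts: [1, 0, 0, 0, 1, 2, 1, 0, 1, 0]

Sorted: [0, 4, 5, 5, 6, 8]


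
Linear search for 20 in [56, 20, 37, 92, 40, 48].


i=0: 56!=20
i=1: 20==20 found!

Found at 1, 2 comps


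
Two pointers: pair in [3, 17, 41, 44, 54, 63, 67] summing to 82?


lo=0(3)+hi=6(67)=70
lo=1(17)+hi=6(67)=84
lo=1(17)+hi=5(63)=80
lo=2(41)+hi=5(63)=104
lo=2(41)+hi=4(54)=95
lo=2(41)+hi=3(44)=85

No pair found


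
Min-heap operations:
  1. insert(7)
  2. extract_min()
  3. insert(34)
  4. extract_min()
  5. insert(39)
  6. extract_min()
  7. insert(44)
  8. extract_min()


insert(7) -> [7]
extract_min()->7, []
insert(34) -> [34]
extract_min()->34, []
insert(39) -> [39]
extract_min()->39, []
insert(44) -> [44]
extract_min()->44, []

Final heap: []


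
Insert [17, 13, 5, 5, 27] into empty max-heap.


Insert 17: [17]
Insert 13: [17, 13]
Insert 5: [17, 13, 5]
Insert 5: [17, 13, 5, 5]
Insert 27: [27, 17, 5, 5, 13]

Final heap: [27, 17, 5, 5, 13]


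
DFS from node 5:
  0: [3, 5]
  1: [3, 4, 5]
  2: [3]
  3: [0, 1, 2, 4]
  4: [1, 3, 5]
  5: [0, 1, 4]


Visit 5, push [4, 1, 0]
Visit 0, push [3]
Visit 3, push [4, 2, 1]
Visit 1, push [4]
Visit 4, push []
Visit 2, push []

DFS order: [5, 0, 3, 1, 4, 2]


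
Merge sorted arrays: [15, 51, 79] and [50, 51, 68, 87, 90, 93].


Take 15 from A
Take 50 from B
Take 51 from A
Take 51 from B
Take 68 from B
Take 79 from A

Merged: [15, 50, 51, 51, 68, 79, 87, 90, 93]


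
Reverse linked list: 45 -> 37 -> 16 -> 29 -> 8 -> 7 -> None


Step 1: curr=45, set curr.next=prev(None) | reversed so far: 45
Step 2: curr=37, set curr.next=prev(45) | reversed so far: 37 -> 45
Step 3: curr=16, set curr.next=prev(37) | reversed so far: 16 -> 37 -> 45
Step 4: curr=29, set curr.next=prev(16) | reversed so far: 29 -> 16 -> 37 -> 45
Step 5: curr=8, set curr.next=prev(29) | reversed so far: 8 -> 29 -> 16 -> 37 -> 45
Step 6: curr=7, set curr.next=prev(8) | reversed so far: 7 -> 8 -> 29 -> 16 -> 37 -> 45

7 -> 8 -> 29 -> 16 -> 37 -> 45 -> None


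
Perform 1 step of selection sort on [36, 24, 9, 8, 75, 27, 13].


Initial: [36, 24, 9, 8, 75, 27, 13]
Step 1: min=8 at 3
  Swap: [8, 24, 9, 36, 75, 27, 13]

After 1 step: [8, 24, 9, 36, 75, 27, 13]


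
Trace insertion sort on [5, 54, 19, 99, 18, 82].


Initial: [5, 54, 19, 99, 18, 82]
Insert 54: [5, 54, 19, 99, 18, 82]
Insert 19: [5, 19, 54, 99, 18, 82]
Insert 99: [5, 19, 54, 99, 18, 82]
Insert 18: [5, 18, 19, 54, 99, 82]
Insert 82: [5, 18, 19, 54, 82, 99]

Sorted: [5, 18, 19, 54, 82, 99]


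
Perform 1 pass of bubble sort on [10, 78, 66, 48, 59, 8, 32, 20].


Initial: [10, 78, 66, 48, 59, 8, 32, 20]
Pass 1: [10, 66, 48, 59, 8, 32, 20, 78] (6 swaps)

After 1 pass: [10, 66, 48, 59, 8, 32, 20, 78]


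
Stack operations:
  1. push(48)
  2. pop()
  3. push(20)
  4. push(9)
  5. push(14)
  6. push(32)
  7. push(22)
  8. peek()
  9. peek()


push(48) -> [48]
pop()->48, []
push(20) -> [20]
push(9) -> [20, 9]
push(14) -> [20, 9, 14]
push(32) -> [20, 9, 14, 32]
push(22) -> [20, 9, 14, 32, 22]
peek()->22
peek()->22

Final stack: [20, 9, 14, 32, 22]


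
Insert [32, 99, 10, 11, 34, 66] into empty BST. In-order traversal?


Insert 32: root
Insert 99: R from 32
Insert 10: L from 32
Insert 11: L from 32 -> R from 10
Insert 34: R from 32 -> L from 99
Insert 66: R from 32 -> L from 99 -> R from 34

In-order: [10, 11, 32, 34, 66, 99]


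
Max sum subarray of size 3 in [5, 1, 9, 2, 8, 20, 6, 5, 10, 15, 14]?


[0:3]: 15
[1:4]: 12
[2:5]: 19
[3:6]: 30
[4:7]: 34
[5:8]: 31
[6:9]: 21
[7:10]: 30
[8:11]: 39

Max: 39 at [8:11]


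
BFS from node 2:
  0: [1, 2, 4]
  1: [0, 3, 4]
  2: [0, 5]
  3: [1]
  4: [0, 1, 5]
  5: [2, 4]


Visit 2, enqueue [0, 5]
Visit 0, enqueue [1, 4]
Visit 5, enqueue []
Visit 1, enqueue [3]
Visit 4, enqueue []
Visit 3, enqueue []

BFS order: [2, 0, 5, 1, 4, 3]


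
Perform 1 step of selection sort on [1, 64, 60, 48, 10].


Initial: [1, 64, 60, 48, 10]
Step 1: min=1 at 0
  Swap: [1, 64, 60, 48, 10]

After 1 step: [1, 64, 60, 48, 10]


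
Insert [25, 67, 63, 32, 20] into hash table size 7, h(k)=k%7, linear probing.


Insert 25: h=4 -> slot 4
Insert 67: h=4, 1 probes -> slot 5
Insert 63: h=0 -> slot 0
Insert 32: h=4, 2 probes -> slot 6
Insert 20: h=6, 2 probes -> slot 1

Table: [63, 20, None, None, 25, 67, 32]


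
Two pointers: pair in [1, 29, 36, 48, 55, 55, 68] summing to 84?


lo=0(1)+hi=6(68)=69
lo=1(29)+hi=6(68)=97
lo=1(29)+hi=5(55)=84

Yes: 29+55=84


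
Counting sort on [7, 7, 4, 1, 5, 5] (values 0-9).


Input: [7, 7, 4, 1, 5, 5]
Counts: [0, 1, 0, 0, 1, 2, 0, 2, 0, 0]

Sorted: [1, 4, 5, 5, 7, 7]


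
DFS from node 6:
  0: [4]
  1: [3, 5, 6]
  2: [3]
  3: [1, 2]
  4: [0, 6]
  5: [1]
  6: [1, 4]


Visit 6, push [4, 1]
Visit 1, push [5, 3]
Visit 3, push [2]
Visit 2, push []
Visit 5, push []
Visit 4, push [0]
Visit 0, push []

DFS order: [6, 1, 3, 2, 5, 4, 0]


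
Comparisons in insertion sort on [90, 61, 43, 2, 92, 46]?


Algorithm: insertion sort
Input: [90, 61, 43, 2, 92, 46]
Sorted: [2, 43, 46, 61, 90, 92]

11


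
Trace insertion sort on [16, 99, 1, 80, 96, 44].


Initial: [16, 99, 1, 80, 96, 44]
Insert 99: [16, 99, 1, 80, 96, 44]
Insert 1: [1, 16, 99, 80, 96, 44]
Insert 80: [1, 16, 80, 99, 96, 44]
Insert 96: [1, 16, 80, 96, 99, 44]
Insert 44: [1, 16, 44, 80, 96, 99]

Sorted: [1, 16, 44, 80, 96, 99]


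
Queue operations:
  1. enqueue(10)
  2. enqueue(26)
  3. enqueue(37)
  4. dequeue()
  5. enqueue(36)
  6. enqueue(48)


enqueue(10) -> [10]
enqueue(26) -> [10, 26]
enqueue(37) -> [10, 26, 37]
dequeue()->10, [26, 37]
enqueue(36) -> [26, 37, 36]
enqueue(48) -> [26, 37, 36, 48]

Final queue: [26, 37, 36, 48]


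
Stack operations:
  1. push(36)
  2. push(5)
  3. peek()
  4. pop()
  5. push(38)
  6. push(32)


push(36) -> [36]
push(5) -> [36, 5]
peek()->5
pop()->5, [36]
push(38) -> [36, 38]
push(32) -> [36, 38, 32]

Final stack: [36, 38, 32]


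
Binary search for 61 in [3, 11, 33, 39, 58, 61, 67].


Step 1: lo=0, hi=6, mid=3, val=39
Step 2: lo=4, hi=6, mid=5, val=61

Found at index 5


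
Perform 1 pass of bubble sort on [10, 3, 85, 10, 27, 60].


Initial: [10, 3, 85, 10, 27, 60]
Pass 1: [3, 10, 10, 27, 60, 85] (4 swaps)

After 1 pass: [3, 10, 10, 27, 60, 85]


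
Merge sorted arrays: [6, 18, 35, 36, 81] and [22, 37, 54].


Take 6 from A
Take 18 from A
Take 22 from B
Take 35 from A
Take 36 from A
Take 37 from B
Take 54 from B

Merged: [6, 18, 22, 35, 36, 37, 54, 81]


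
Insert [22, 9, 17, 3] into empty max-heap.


Insert 22: [22]
Insert 9: [22, 9]
Insert 17: [22, 9, 17]
Insert 3: [22, 9, 17, 3]

Final heap: [22, 9, 17, 3]


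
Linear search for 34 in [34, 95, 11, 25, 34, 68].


i=0: 34==34 found!

Found at 0, 1 comps


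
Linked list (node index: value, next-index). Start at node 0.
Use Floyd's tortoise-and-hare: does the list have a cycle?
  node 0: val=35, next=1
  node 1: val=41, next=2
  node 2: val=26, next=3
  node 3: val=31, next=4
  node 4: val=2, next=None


Floyd's tortoise (slow, +1) and hare (fast, +2):
  init: slow=0, fast=0
  step 1: slow=1, fast=2
  step 2: slow=2, fast=4
  step 3: fast -> None, no cycle

Cycle: no


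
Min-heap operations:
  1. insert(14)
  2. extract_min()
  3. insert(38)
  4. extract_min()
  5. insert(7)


insert(14) -> [14]
extract_min()->14, []
insert(38) -> [38]
extract_min()->38, []
insert(7) -> [7]

Final heap: [7]


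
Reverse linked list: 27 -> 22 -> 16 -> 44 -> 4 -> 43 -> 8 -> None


Step 1: curr=27, set curr.next=prev(None) | reversed so far: 27
Step 2: curr=22, set curr.next=prev(27) | reversed so far: 22 -> 27
Step 3: curr=16, set curr.next=prev(22) | reversed so far: 16 -> 22 -> 27
Step 4: curr=44, set curr.next=prev(16) | reversed so far: 44 -> 16 -> 22 -> 27
Step 5: curr=4, set curr.next=prev(44) | reversed so far: 4 -> 44 -> 16 -> 22 -> 27
Step 6: curr=43, set curr.next=prev(4) | reversed so far: 43 -> 4 -> 44 -> 16 -> 22 -> 27
Step 7: curr=8, set curr.next=prev(43) | reversed so far: 8 -> 43 -> 4 -> 44 -> 16 -> 22 -> 27

8 -> 43 -> 4 -> 44 -> 16 -> 22 -> 27 -> None


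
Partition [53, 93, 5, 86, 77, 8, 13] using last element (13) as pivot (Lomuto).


Pivot: 13
  5 <= 13: swap -> [5, 93, 53, 86, 77, 8, 13]
  8 <= 13: swap -> [5, 8, 53, 86, 77, 93, 13]
Place pivot at 2: [5, 8, 13, 86, 77, 93, 53]

Partitioned: [5, 8, 13, 86, 77, 93, 53]


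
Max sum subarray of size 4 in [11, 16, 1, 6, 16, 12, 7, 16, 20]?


[0:4]: 34
[1:5]: 39
[2:6]: 35
[3:7]: 41
[4:8]: 51
[5:9]: 55

Max: 55 at [5:9]


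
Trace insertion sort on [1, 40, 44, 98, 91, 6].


Initial: [1, 40, 44, 98, 91, 6]
Insert 40: [1, 40, 44, 98, 91, 6]
Insert 44: [1, 40, 44, 98, 91, 6]
Insert 98: [1, 40, 44, 98, 91, 6]
Insert 91: [1, 40, 44, 91, 98, 6]
Insert 6: [1, 6, 40, 44, 91, 98]

Sorted: [1, 6, 40, 44, 91, 98]


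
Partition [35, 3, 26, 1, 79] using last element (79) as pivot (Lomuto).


Pivot: 79
  35 <= 79: advance i (no swap)
  3 <= 79: advance i (no swap)
  26 <= 79: advance i (no swap)
  1 <= 79: advance i (no swap)
Place pivot at 4: [35, 3, 26, 1, 79]

Partitioned: [35, 3, 26, 1, 79]


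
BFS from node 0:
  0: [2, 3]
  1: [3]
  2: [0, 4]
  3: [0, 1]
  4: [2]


Visit 0, enqueue [2, 3]
Visit 2, enqueue [4]
Visit 3, enqueue [1]
Visit 4, enqueue []
Visit 1, enqueue []

BFS order: [0, 2, 3, 4, 1]


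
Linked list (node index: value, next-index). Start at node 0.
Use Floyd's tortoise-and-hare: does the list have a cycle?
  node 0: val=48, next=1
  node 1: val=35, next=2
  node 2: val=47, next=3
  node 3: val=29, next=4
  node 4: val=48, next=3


Floyd's tortoise (slow, +1) and hare (fast, +2):
  init: slow=0, fast=0
  step 1: slow=1, fast=2
  step 2: slow=2, fast=4
  step 3: slow=3, fast=4
  step 4: slow=4, fast=4
  slow == fast at node 4: cycle detected

Cycle: yes


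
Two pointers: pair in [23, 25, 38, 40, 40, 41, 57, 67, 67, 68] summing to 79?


lo=0(23)+hi=9(68)=91
lo=0(23)+hi=8(67)=90
lo=0(23)+hi=7(67)=90
lo=0(23)+hi=6(57)=80
lo=0(23)+hi=5(41)=64
lo=1(25)+hi=5(41)=66
lo=2(38)+hi=5(41)=79

Yes: 38+41=79


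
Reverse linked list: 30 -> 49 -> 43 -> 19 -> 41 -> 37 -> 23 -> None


Step 1: curr=30, set curr.next=prev(None) | reversed so far: 30
Step 2: curr=49, set curr.next=prev(30) | reversed so far: 49 -> 30
Step 3: curr=43, set curr.next=prev(49) | reversed so far: 43 -> 49 -> 30
Step 4: curr=19, set curr.next=prev(43) | reversed so far: 19 -> 43 -> 49 -> 30
Step 5: curr=41, set curr.next=prev(19) | reversed so far: 41 -> 19 -> 43 -> 49 -> 30
Step 6: curr=37, set curr.next=prev(41) | reversed so far: 37 -> 41 -> 19 -> 43 -> 49 -> 30
Step 7: curr=23, set curr.next=prev(37) | reversed so far: 23 -> 37 -> 41 -> 19 -> 43 -> 49 -> 30

23 -> 37 -> 41 -> 19 -> 43 -> 49 -> 30 -> None


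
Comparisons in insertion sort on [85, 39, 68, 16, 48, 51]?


Algorithm: insertion sort
Input: [85, 39, 68, 16, 48, 51]
Sorted: [16, 39, 48, 51, 68, 85]

12


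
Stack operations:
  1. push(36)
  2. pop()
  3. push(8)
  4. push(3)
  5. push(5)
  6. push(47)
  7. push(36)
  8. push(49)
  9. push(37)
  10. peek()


push(36) -> [36]
pop()->36, []
push(8) -> [8]
push(3) -> [8, 3]
push(5) -> [8, 3, 5]
push(47) -> [8, 3, 5, 47]
push(36) -> [8, 3, 5, 47, 36]
push(49) -> [8, 3, 5, 47, 36, 49]
push(37) -> [8, 3, 5, 47, 36, 49, 37]
peek()->37

Final stack: [8, 3, 5, 47, 36, 49, 37]


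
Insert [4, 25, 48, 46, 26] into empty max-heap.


Insert 4: [4]
Insert 25: [25, 4]
Insert 48: [48, 4, 25]
Insert 46: [48, 46, 25, 4]
Insert 26: [48, 46, 25, 4, 26]

Final heap: [48, 46, 25, 4, 26]


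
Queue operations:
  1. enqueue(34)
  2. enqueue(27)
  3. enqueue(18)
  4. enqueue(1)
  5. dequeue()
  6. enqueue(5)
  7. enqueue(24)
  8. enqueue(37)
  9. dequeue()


enqueue(34) -> [34]
enqueue(27) -> [34, 27]
enqueue(18) -> [34, 27, 18]
enqueue(1) -> [34, 27, 18, 1]
dequeue()->34, [27, 18, 1]
enqueue(5) -> [27, 18, 1, 5]
enqueue(24) -> [27, 18, 1, 5, 24]
enqueue(37) -> [27, 18, 1, 5, 24, 37]
dequeue()->27, [18, 1, 5, 24, 37]

Final queue: [18, 1, 5, 24, 37]


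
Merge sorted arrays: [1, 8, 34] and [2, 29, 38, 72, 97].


Take 1 from A
Take 2 from B
Take 8 from A
Take 29 from B
Take 34 from A

Merged: [1, 2, 8, 29, 34, 38, 72, 97]


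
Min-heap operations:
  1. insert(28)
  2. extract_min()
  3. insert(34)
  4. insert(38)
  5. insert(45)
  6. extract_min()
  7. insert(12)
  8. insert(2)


insert(28) -> [28]
extract_min()->28, []
insert(34) -> [34]
insert(38) -> [34, 38]
insert(45) -> [34, 38, 45]
extract_min()->34, [38, 45]
insert(12) -> [12, 45, 38]
insert(2) -> [2, 12, 38, 45]

Final heap: [2, 12, 38, 45]


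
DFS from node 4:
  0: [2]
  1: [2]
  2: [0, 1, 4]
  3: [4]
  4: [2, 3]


Visit 4, push [3, 2]
Visit 2, push [1, 0]
Visit 0, push []
Visit 1, push []
Visit 3, push []

DFS order: [4, 2, 0, 1, 3]


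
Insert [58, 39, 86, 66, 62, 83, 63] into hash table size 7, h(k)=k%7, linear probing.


Insert 58: h=2 -> slot 2
Insert 39: h=4 -> slot 4
Insert 86: h=2, 1 probes -> slot 3
Insert 66: h=3, 2 probes -> slot 5
Insert 62: h=6 -> slot 6
Insert 83: h=6, 1 probes -> slot 0
Insert 63: h=0, 1 probes -> slot 1

Table: [83, 63, 58, 86, 39, 66, 62]


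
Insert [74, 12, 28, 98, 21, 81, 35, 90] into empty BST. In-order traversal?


Insert 74: root
Insert 12: L from 74
Insert 28: L from 74 -> R from 12
Insert 98: R from 74
Insert 21: L from 74 -> R from 12 -> L from 28
Insert 81: R from 74 -> L from 98
Insert 35: L from 74 -> R from 12 -> R from 28
Insert 90: R from 74 -> L from 98 -> R from 81

In-order: [12, 21, 28, 35, 74, 81, 90, 98]


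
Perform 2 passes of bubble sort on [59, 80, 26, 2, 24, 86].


Initial: [59, 80, 26, 2, 24, 86]
Pass 1: [59, 26, 2, 24, 80, 86] (3 swaps)
Pass 2: [26, 2, 24, 59, 80, 86] (3 swaps)

After 2 passes: [26, 2, 24, 59, 80, 86]


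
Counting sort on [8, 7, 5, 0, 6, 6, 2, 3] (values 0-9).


Input: [8, 7, 5, 0, 6, 6, 2, 3]
Counts: [1, 0, 1, 1, 0, 1, 2, 1, 1, 0]

Sorted: [0, 2, 3, 5, 6, 6, 7, 8]


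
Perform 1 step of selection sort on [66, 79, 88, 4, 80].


Initial: [66, 79, 88, 4, 80]
Step 1: min=4 at 3
  Swap: [4, 79, 88, 66, 80]

After 1 step: [4, 79, 88, 66, 80]


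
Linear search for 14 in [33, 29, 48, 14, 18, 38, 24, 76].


i=0: 33!=14
i=1: 29!=14
i=2: 48!=14
i=3: 14==14 found!

Found at 3, 4 comps


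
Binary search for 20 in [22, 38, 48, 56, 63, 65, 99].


Step 1: lo=0, hi=6, mid=3, val=56
Step 2: lo=0, hi=2, mid=1, val=38
Step 3: lo=0, hi=0, mid=0, val=22

Not found


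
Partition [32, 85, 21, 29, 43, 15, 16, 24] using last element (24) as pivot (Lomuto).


Pivot: 24
  21 <= 24: swap -> [21, 85, 32, 29, 43, 15, 16, 24]
  15 <= 24: swap -> [21, 15, 32, 29, 43, 85, 16, 24]
  16 <= 24: swap -> [21, 15, 16, 29, 43, 85, 32, 24]
Place pivot at 3: [21, 15, 16, 24, 43, 85, 32, 29]

Partitioned: [21, 15, 16, 24, 43, 85, 32, 29]


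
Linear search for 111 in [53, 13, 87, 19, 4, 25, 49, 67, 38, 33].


i=0: 53!=111
i=1: 13!=111
i=2: 87!=111
i=3: 19!=111
i=4: 4!=111
i=5: 25!=111
i=6: 49!=111
i=7: 67!=111
i=8: 38!=111
i=9: 33!=111

Not found, 10 comps


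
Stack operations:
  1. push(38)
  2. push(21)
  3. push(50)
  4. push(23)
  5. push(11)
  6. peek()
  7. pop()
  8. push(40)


push(38) -> [38]
push(21) -> [38, 21]
push(50) -> [38, 21, 50]
push(23) -> [38, 21, 50, 23]
push(11) -> [38, 21, 50, 23, 11]
peek()->11
pop()->11, [38, 21, 50, 23]
push(40) -> [38, 21, 50, 23, 40]

Final stack: [38, 21, 50, 23, 40]


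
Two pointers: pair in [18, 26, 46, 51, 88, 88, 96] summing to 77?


lo=0(18)+hi=6(96)=114
lo=0(18)+hi=5(88)=106
lo=0(18)+hi=4(88)=106
lo=0(18)+hi=3(51)=69
lo=1(26)+hi=3(51)=77

Yes: 26+51=77


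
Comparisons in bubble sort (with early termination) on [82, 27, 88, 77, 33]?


Algorithm: bubble sort (with early termination)
Input: [82, 27, 88, 77, 33]
Sorted: [27, 33, 77, 82, 88]

10


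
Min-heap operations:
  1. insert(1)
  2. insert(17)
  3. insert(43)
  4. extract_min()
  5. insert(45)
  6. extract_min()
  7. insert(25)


insert(1) -> [1]
insert(17) -> [1, 17]
insert(43) -> [1, 17, 43]
extract_min()->1, [17, 43]
insert(45) -> [17, 43, 45]
extract_min()->17, [43, 45]
insert(25) -> [25, 45, 43]

Final heap: [25, 45, 43]


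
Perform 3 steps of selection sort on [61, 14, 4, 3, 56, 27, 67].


Initial: [61, 14, 4, 3, 56, 27, 67]
Step 1: min=3 at 3
  Swap: [3, 14, 4, 61, 56, 27, 67]
Step 2: min=4 at 2
  Swap: [3, 4, 14, 61, 56, 27, 67]
Step 3: min=14 at 2
  Swap: [3, 4, 14, 61, 56, 27, 67]

After 3 steps: [3, 4, 14, 61, 56, 27, 67]


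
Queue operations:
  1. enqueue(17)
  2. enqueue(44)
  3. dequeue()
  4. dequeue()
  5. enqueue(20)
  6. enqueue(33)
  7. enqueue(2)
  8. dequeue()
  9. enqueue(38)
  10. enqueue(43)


enqueue(17) -> [17]
enqueue(44) -> [17, 44]
dequeue()->17, [44]
dequeue()->44, []
enqueue(20) -> [20]
enqueue(33) -> [20, 33]
enqueue(2) -> [20, 33, 2]
dequeue()->20, [33, 2]
enqueue(38) -> [33, 2, 38]
enqueue(43) -> [33, 2, 38, 43]

Final queue: [33, 2, 38, 43]


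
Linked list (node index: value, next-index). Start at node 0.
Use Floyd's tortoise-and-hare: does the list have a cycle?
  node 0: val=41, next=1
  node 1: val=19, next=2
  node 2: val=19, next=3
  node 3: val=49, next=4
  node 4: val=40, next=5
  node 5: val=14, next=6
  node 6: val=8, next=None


Floyd's tortoise (slow, +1) and hare (fast, +2):
  init: slow=0, fast=0
  step 1: slow=1, fast=2
  step 2: slow=2, fast=4
  step 3: slow=3, fast=6
  step 4: fast -> None, no cycle

Cycle: no


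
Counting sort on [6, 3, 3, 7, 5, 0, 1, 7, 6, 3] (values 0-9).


Input: [6, 3, 3, 7, 5, 0, 1, 7, 6, 3]
Counts: [1, 1, 0, 3, 0, 1, 2, 2, 0, 0]

Sorted: [0, 1, 3, 3, 3, 5, 6, 6, 7, 7]


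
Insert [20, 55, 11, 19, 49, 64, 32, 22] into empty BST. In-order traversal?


Insert 20: root
Insert 55: R from 20
Insert 11: L from 20
Insert 19: L from 20 -> R from 11
Insert 49: R from 20 -> L from 55
Insert 64: R from 20 -> R from 55
Insert 32: R from 20 -> L from 55 -> L from 49
Insert 22: R from 20 -> L from 55 -> L from 49 -> L from 32

In-order: [11, 19, 20, 22, 32, 49, 55, 64]


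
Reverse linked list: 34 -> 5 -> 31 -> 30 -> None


Step 1: curr=34, set curr.next=prev(None) | reversed so far: 34
Step 2: curr=5, set curr.next=prev(34) | reversed so far: 5 -> 34
Step 3: curr=31, set curr.next=prev(5) | reversed so far: 31 -> 5 -> 34
Step 4: curr=30, set curr.next=prev(31) | reversed so far: 30 -> 31 -> 5 -> 34

30 -> 31 -> 5 -> 34 -> None


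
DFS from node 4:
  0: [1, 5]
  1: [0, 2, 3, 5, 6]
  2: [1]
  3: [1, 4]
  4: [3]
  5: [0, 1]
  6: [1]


Visit 4, push [3]
Visit 3, push [1]
Visit 1, push [6, 5, 2, 0]
Visit 0, push [5]
Visit 5, push []
Visit 2, push []
Visit 6, push []

DFS order: [4, 3, 1, 0, 5, 2, 6]


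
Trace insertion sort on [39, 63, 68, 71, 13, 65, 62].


Initial: [39, 63, 68, 71, 13, 65, 62]
Insert 63: [39, 63, 68, 71, 13, 65, 62]
Insert 68: [39, 63, 68, 71, 13, 65, 62]
Insert 71: [39, 63, 68, 71, 13, 65, 62]
Insert 13: [13, 39, 63, 68, 71, 65, 62]
Insert 65: [13, 39, 63, 65, 68, 71, 62]
Insert 62: [13, 39, 62, 63, 65, 68, 71]

Sorted: [13, 39, 62, 63, 65, 68, 71]


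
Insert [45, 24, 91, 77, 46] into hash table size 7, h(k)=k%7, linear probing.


Insert 45: h=3 -> slot 3
Insert 24: h=3, 1 probes -> slot 4
Insert 91: h=0 -> slot 0
Insert 77: h=0, 1 probes -> slot 1
Insert 46: h=4, 1 probes -> slot 5

Table: [91, 77, None, 45, 24, 46, None]


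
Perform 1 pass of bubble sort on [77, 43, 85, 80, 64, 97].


Initial: [77, 43, 85, 80, 64, 97]
Pass 1: [43, 77, 80, 64, 85, 97] (3 swaps)

After 1 pass: [43, 77, 80, 64, 85, 97]


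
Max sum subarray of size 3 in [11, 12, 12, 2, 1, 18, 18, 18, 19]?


[0:3]: 35
[1:4]: 26
[2:5]: 15
[3:6]: 21
[4:7]: 37
[5:8]: 54
[6:9]: 55

Max: 55 at [6:9]


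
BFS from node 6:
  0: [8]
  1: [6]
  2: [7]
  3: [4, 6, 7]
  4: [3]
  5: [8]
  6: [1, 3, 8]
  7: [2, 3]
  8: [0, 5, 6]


Visit 6, enqueue [1, 3, 8]
Visit 1, enqueue []
Visit 3, enqueue [4, 7]
Visit 8, enqueue [0, 5]
Visit 4, enqueue []
Visit 7, enqueue [2]
Visit 0, enqueue []
Visit 5, enqueue []
Visit 2, enqueue []

BFS order: [6, 1, 3, 8, 4, 7, 0, 5, 2]


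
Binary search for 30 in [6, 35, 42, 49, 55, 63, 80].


Step 1: lo=0, hi=6, mid=3, val=49
Step 2: lo=0, hi=2, mid=1, val=35
Step 3: lo=0, hi=0, mid=0, val=6

Not found


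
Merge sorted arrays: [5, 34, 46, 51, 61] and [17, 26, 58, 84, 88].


Take 5 from A
Take 17 from B
Take 26 from B
Take 34 from A
Take 46 from A
Take 51 from A
Take 58 from B
Take 61 from A

Merged: [5, 17, 26, 34, 46, 51, 58, 61, 84, 88]


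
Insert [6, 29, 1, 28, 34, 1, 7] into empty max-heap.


Insert 6: [6]
Insert 29: [29, 6]
Insert 1: [29, 6, 1]
Insert 28: [29, 28, 1, 6]
Insert 34: [34, 29, 1, 6, 28]
Insert 1: [34, 29, 1, 6, 28, 1]
Insert 7: [34, 29, 7, 6, 28, 1, 1]

Final heap: [34, 29, 7, 6, 28, 1, 1]


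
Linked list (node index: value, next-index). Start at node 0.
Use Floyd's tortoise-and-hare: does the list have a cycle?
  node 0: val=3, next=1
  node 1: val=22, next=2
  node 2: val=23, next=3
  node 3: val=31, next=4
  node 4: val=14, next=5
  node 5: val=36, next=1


Floyd's tortoise (slow, +1) and hare (fast, +2):
  init: slow=0, fast=0
  step 1: slow=1, fast=2
  step 2: slow=2, fast=4
  step 3: slow=3, fast=1
  step 4: slow=4, fast=3
  step 5: slow=5, fast=5
  slow == fast at node 5: cycle detected

Cycle: yes


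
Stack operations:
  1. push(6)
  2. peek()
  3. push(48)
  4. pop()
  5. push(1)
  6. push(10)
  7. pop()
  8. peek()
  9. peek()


push(6) -> [6]
peek()->6
push(48) -> [6, 48]
pop()->48, [6]
push(1) -> [6, 1]
push(10) -> [6, 1, 10]
pop()->10, [6, 1]
peek()->1
peek()->1

Final stack: [6, 1]


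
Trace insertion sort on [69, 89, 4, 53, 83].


Initial: [69, 89, 4, 53, 83]
Insert 89: [69, 89, 4, 53, 83]
Insert 4: [4, 69, 89, 53, 83]
Insert 53: [4, 53, 69, 89, 83]
Insert 83: [4, 53, 69, 83, 89]

Sorted: [4, 53, 69, 83, 89]


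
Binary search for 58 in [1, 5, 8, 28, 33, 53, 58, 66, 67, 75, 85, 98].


Step 1: lo=0, hi=11, mid=5, val=53
Step 2: lo=6, hi=11, mid=8, val=67
Step 3: lo=6, hi=7, mid=6, val=58

Found at index 6


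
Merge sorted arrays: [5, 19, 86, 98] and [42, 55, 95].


Take 5 from A
Take 19 from A
Take 42 from B
Take 55 from B
Take 86 from A
Take 95 from B

Merged: [5, 19, 42, 55, 86, 95, 98]


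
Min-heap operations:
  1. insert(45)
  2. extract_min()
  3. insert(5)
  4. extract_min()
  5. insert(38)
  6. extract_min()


insert(45) -> [45]
extract_min()->45, []
insert(5) -> [5]
extract_min()->5, []
insert(38) -> [38]
extract_min()->38, []

Final heap: []


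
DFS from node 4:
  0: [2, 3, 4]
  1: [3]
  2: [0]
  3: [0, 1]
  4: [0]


Visit 4, push [0]
Visit 0, push [3, 2]
Visit 2, push []
Visit 3, push [1]
Visit 1, push []

DFS order: [4, 0, 2, 3, 1]


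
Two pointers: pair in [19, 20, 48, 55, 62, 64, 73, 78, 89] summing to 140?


lo=0(19)+hi=8(89)=108
lo=1(20)+hi=8(89)=109
lo=2(48)+hi=8(89)=137
lo=3(55)+hi=8(89)=144
lo=3(55)+hi=7(78)=133
lo=4(62)+hi=7(78)=140

Yes: 62+78=140


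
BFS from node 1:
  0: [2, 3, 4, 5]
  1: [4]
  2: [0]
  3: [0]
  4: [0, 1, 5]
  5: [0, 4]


Visit 1, enqueue [4]
Visit 4, enqueue [0, 5]
Visit 0, enqueue [2, 3]
Visit 5, enqueue []
Visit 2, enqueue []
Visit 3, enqueue []

BFS order: [1, 4, 0, 5, 2, 3]


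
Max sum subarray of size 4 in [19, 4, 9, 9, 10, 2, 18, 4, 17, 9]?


[0:4]: 41
[1:5]: 32
[2:6]: 30
[3:7]: 39
[4:8]: 34
[5:9]: 41
[6:10]: 48

Max: 48 at [6:10]


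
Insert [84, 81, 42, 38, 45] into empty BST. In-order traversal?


Insert 84: root
Insert 81: L from 84
Insert 42: L from 84 -> L from 81
Insert 38: L from 84 -> L from 81 -> L from 42
Insert 45: L from 84 -> L from 81 -> R from 42

In-order: [38, 42, 45, 81, 84]


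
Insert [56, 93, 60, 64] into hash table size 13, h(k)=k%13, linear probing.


Insert 56: h=4 -> slot 4
Insert 93: h=2 -> slot 2
Insert 60: h=8 -> slot 8
Insert 64: h=12 -> slot 12

Table: [None, None, 93, None, 56, None, None, None, 60, None, None, None, 64]


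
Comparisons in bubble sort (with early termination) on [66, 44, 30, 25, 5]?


Algorithm: bubble sort (with early termination)
Input: [66, 44, 30, 25, 5]
Sorted: [5, 25, 30, 44, 66]

10


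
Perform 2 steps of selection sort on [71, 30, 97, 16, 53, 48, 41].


Initial: [71, 30, 97, 16, 53, 48, 41]
Step 1: min=16 at 3
  Swap: [16, 30, 97, 71, 53, 48, 41]
Step 2: min=30 at 1
  Swap: [16, 30, 97, 71, 53, 48, 41]

After 2 steps: [16, 30, 97, 71, 53, 48, 41]


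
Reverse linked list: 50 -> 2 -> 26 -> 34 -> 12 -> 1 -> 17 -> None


Step 1: curr=50, set curr.next=prev(None) | reversed so far: 50
Step 2: curr=2, set curr.next=prev(50) | reversed so far: 2 -> 50
Step 3: curr=26, set curr.next=prev(2) | reversed so far: 26 -> 2 -> 50
Step 4: curr=34, set curr.next=prev(26) | reversed so far: 34 -> 26 -> 2 -> 50
Step 5: curr=12, set curr.next=prev(34) | reversed so far: 12 -> 34 -> 26 -> 2 -> 50
Step 6: curr=1, set curr.next=prev(12) | reversed so far: 1 -> 12 -> 34 -> 26 -> 2 -> 50
Step 7: curr=17, set curr.next=prev(1) | reversed so far: 17 -> 1 -> 12 -> 34 -> 26 -> 2 -> 50

17 -> 1 -> 12 -> 34 -> 26 -> 2 -> 50 -> None


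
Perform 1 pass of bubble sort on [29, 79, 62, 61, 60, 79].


Initial: [29, 79, 62, 61, 60, 79]
Pass 1: [29, 62, 61, 60, 79, 79] (3 swaps)

After 1 pass: [29, 62, 61, 60, 79, 79]


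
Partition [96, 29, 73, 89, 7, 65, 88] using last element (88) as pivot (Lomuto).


Pivot: 88
  29 <= 88: swap -> [29, 96, 73, 89, 7, 65, 88]
  73 <= 88: swap -> [29, 73, 96, 89, 7, 65, 88]
  7 <= 88: swap -> [29, 73, 7, 89, 96, 65, 88]
  65 <= 88: swap -> [29, 73, 7, 65, 96, 89, 88]
Place pivot at 4: [29, 73, 7, 65, 88, 89, 96]

Partitioned: [29, 73, 7, 65, 88, 89, 96]


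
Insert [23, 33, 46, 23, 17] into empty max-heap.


Insert 23: [23]
Insert 33: [33, 23]
Insert 46: [46, 23, 33]
Insert 23: [46, 23, 33, 23]
Insert 17: [46, 23, 33, 23, 17]

Final heap: [46, 23, 33, 23, 17]


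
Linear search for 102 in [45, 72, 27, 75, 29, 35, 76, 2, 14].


i=0: 45!=102
i=1: 72!=102
i=2: 27!=102
i=3: 75!=102
i=4: 29!=102
i=5: 35!=102
i=6: 76!=102
i=7: 2!=102
i=8: 14!=102

Not found, 9 comps


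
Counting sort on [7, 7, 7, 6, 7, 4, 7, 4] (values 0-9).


Input: [7, 7, 7, 6, 7, 4, 7, 4]
Counts: [0, 0, 0, 0, 2, 0, 1, 5, 0, 0]

Sorted: [4, 4, 6, 7, 7, 7, 7, 7]


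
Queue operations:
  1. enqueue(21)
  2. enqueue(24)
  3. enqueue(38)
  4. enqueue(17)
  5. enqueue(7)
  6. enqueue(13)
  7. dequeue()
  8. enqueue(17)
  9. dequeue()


enqueue(21) -> [21]
enqueue(24) -> [21, 24]
enqueue(38) -> [21, 24, 38]
enqueue(17) -> [21, 24, 38, 17]
enqueue(7) -> [21, 24, 38, 17, 7]
enqueue(13) -> [21, 24, 38, 17, 7, 13]
dequeue()->21, [24, 38, 17, 7, 13]
enqueue(17) -> [24, 38, 17, 7, 13, 17]
dequeue()->24, [38, 17, 7, 13, 17]

Final queue: [38, 17, 7, 13, 17]


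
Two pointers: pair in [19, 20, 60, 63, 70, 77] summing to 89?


lo=0(19)+hi=5(77)=96
lo=0(19)+hi=4(70)=89

Yes: 19+70=89


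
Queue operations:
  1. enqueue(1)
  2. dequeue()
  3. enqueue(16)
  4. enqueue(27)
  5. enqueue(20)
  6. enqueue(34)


enqueue(1) -> [1]
dequeue()->1, []
enqueue(16) -> [16]
enqueue(27) -> [16, 27]
enqueue(20) -> [16, 27, 20]
enqueue(34) -> [16, 27, 20, 34]

Final queue: [16, 27, 20, 34]


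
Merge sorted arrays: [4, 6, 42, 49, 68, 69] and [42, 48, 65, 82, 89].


Take 4 from A
Take 6 from A
Take 42 from A
Take 42 from B
Take 48 from B
Take 49 from A
Take 65 from B
Take 68 from A
Take 69 from A

Merged: [4, 6, 42, 42, 48, 49, 65, 68, 69, 82, 89]


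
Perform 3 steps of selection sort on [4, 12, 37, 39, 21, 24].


Initial: [4, 12, 37, 39, 21, 24]
Step 1: min=4 at 0
  Swap: [4, 12, 37, 39, 21, 24]
Step 2: min=12 at 1
  Swap: [4, 12, 37, 39, 21, 24]
Step 3: min=21 at 4
  Swap: [4, 12, 21, 39, 37, 24]

After 3 steps: [4, 12, 21, 39, 37, 24]


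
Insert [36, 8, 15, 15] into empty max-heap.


Insert 36: [36]
Insert 8: [36, 8]
Insert 15: [36, 8, 15]
Insert 15: [36, 15, 15, 8]

Final heap: [36, 15, 15, 8]


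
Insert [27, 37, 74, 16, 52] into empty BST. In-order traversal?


Insert 27: root
Insert 37: R from 27
Insert 74: R from 27 -> R from 37
Insert 16: L from 27
Insert 52: R from 27 -> R from 37 -> L from 74

In-order: [16, 27, 37, 52, 74]


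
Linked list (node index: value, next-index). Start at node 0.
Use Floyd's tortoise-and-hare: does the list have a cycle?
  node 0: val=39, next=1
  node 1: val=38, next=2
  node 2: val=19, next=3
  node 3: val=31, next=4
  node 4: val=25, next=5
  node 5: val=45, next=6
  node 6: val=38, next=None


Floyd's tortoise (slow, +1) and hare (fast, +2):
  init: slow=0, fast=0
  step 1: slow=1, fast=2
  step 2: slow=2, fast=4
  step 3: slow=3, fast=6
  step 4: fast -> None, no cycle

Cycle: no


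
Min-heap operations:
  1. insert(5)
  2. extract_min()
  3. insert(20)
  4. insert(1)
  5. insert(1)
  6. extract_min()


insert(5) -> [5]
extract_min()->5, []
insert(20) -> [20]
insert(1) -> [1, 20]
insert(1) -> [1, 20, 1]
extract_min()->1, [1, 20]

Final heap: [1, 20]


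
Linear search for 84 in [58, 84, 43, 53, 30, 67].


i=0: 58!=84
i=1: 84==84 found!

Found at 1, 2 comps


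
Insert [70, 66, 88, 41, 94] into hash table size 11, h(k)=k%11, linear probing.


Insert 70: h=4 -> slot 4
Insert 66: h=0 -> slot 0
Insert 88: h=0, 1 probes -> slot 1
Insert 41: h=8 -> slot 8
Insert 94: h=6 -> slot 6

Table: [66, 88, None, None, 70, None, 94, None, 41, None, None]


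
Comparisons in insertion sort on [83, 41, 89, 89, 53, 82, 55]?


Algorithm: insertion sort
Input: [83, 41, 89, 89, 53, 82, 55]
Sorted: [41, 53, 55, 82, 83, 89, 89]

16


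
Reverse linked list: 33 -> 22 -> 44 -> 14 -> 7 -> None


Step 1: curr=33, set curr.next=prev(None) | reversed so far: 33
Step 2: curr=22, set curr.next=prev(33) | reversed so far: 22 -> 33
Step 3: curr=44, set curr.next=prev(22) | reversed so far: 44 -> 22 -> 33
Step 4: curr=14, set curr.next=prev(44) | reversed so far: 14 -> 44 -> 22 -> 33
Step 5: curr=7, set curr.next=prev(14) | reversed so far: 7 -> 14 -> 44 -> 22 -> 33

7 -> 14 -> 44 -> 22 -> 33 -> None


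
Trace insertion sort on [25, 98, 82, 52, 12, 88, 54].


Initial: [25, 98, 82, 52, 12, 88, 54]
Insert 98: [25, 98, 82, 52, 12, 88, 54]
Insert 82: [25, 82, 98, 52, 12, 88, 54]
Insert 52: [25, 52, 82, 98, 12, 88, 54]
Insert 12: [12, 25, 52, 82, 98, 88, 54]
Insert 88: [12, 25, 52, 82, 88, 98, 54]
Insert 54: [12, 25, 52, 54, 82, 88, 98]

Sorted: [12, 25, 52, 54, 82, 88, 98]


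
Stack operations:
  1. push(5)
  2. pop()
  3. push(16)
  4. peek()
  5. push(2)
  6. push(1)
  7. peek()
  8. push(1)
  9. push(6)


push(5) -> [5]
pop()->5, []
push(16) -> [16]
peek()->16
push(2) -> [16, 2]
push(1) -> [16, 2, 1]
peek()->1
push(1) -> [16, 2, 1, 1]
push(6) -> [16, 2, 1, 1, 6]

Final stack: [16, 2, 1, 1, 6]


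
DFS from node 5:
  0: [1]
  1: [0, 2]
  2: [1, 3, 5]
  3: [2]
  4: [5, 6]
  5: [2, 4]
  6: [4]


Visit 5, push [4, 2]
Visit 2, push [3, 1]
Visit 1, push [0]
Visit 0, push []
Visit 3, push []
Visit 4, push [6]
Visit 6, push []

DFS order: [5, 2, 1, 0, 3, 4, 6]


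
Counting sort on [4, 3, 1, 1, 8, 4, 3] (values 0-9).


Input: [4, 3, 1, 1, 8, 4, 3]
Counts: [0, 2, 0, 2, 2, 0, 0, 0, 1, 0]

Sorted: [1, 1, 3, 3, 4, 4, 8]


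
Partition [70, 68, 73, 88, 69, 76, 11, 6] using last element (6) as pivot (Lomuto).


Pivot: 6
Place pivot at 0: [6, 68, 73, 88, 69, 76, 11, 70]

Partitioned: [6, 68, 73, 88, 69, 76, 11, 70]


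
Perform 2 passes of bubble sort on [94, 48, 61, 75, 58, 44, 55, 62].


Initial: [94, 48, 61, 75, 58, 44, 55, 62]
Pass 1: [48, 61, 75, 58, 44, 55, 62, 94] (7 swaps)
Pass 2: [48, 61, 58, 44, 55, 62, 75, 94] (4 swaps)

After 2 passes: [48, 61, 58, 44, 55, 62, 75, 94]


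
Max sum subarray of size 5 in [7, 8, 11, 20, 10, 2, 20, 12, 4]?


[0:5]: 56
[1:6]: 51
[2:7]: 63
[3:8]: 64
[4:9]: 48

Max: 64 at [3:8]
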